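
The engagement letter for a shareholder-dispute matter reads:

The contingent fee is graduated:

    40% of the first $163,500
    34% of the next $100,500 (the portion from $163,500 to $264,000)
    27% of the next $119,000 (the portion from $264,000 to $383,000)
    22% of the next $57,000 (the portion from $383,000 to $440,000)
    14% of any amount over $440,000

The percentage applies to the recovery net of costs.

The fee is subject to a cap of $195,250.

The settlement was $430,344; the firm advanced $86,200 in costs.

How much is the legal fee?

Fee base (net of costs): $430,344 − $86,200 = $344,144
First $163,500 at 40% = $65,400.00
Next $100,500 at 34% = $34,170.00
Remaining $80,144 at 27% = $21,638.88
Fee: $65,400.00 + $34,170.00 + $21,638.88 = $121,208.88
$121,208.88 is under the $195,250 cap.

$121,208.88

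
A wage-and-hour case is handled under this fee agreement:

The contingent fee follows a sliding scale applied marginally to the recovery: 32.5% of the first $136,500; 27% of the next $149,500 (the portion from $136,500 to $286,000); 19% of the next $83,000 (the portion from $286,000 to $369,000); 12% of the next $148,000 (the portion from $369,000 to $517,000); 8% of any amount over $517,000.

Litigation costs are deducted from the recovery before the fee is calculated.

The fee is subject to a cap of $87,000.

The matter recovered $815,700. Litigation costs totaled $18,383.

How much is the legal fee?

Fee base (net of costs): $815,700 − $18,383 = $797,317
First $136,500 at 32.5% = $44,362.50
Next $149,500 at 27% = $40,365.00
Next $83,000 at 19% = $15,770.00
Next $148,000 at 12% = $17,760.00
Remaining $280,317 at 8% = $22,425.36
Fee: $44,362.50 + $40,365.00 + $15,770.00 + $17,760.00 + $22,425.36 = $140,682.86
$140,682.86 exceeds the $87,000 cap, so the fee is capped at $87,000.00.

$87,000.00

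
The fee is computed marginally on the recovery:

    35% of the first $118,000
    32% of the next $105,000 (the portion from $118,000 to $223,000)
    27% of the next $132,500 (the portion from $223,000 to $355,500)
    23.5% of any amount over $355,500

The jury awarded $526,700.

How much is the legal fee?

$150,907.00

First $118,000 at 35% = $41,300.00
Next $105,000 at 32% = $33,600.00
Next $132,500 at 27% = $35,775.00
Remaining $171,200 at 23.5% = $40,232.00
Fee: $41,300.00 + $33,600.00 + $35,775.00 + $40,232.00 = $150,907.00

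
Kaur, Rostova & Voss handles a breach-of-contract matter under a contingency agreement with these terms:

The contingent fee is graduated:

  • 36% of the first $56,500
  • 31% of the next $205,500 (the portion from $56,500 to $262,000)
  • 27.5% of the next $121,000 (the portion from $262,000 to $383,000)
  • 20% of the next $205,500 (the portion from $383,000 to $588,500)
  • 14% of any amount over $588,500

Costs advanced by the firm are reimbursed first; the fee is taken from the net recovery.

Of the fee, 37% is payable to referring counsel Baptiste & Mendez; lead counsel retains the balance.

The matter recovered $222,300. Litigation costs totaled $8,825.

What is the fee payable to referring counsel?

$25,530.83

Fee base (net of costs): $222,300 − $8,825 = $213,475
First $56,500 at 36% = $20,340.00
Remaining $156,975 at 31% = $48,662.25
Fee: $20,340.00 + $48,662.25 = $69,002.25
Referral share: 37% of $69,002.25 = $25,530.83; lead counsel retains $69,002.25 − $25,530.83 = $43,471.42.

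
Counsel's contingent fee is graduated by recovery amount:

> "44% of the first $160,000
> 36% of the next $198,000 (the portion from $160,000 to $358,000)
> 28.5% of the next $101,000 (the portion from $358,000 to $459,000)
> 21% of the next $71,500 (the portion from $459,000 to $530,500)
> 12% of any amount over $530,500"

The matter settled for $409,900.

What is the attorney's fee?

$156,471.50

First $160,000 at 44% = $70,400.00
Next $198,000 at 36% = $71,280.00
Remaining $51,900 at 28.5% = $14,791.50
Fee: $70,400.00 + $71,280.00 + $14,791.50 = $156,471.50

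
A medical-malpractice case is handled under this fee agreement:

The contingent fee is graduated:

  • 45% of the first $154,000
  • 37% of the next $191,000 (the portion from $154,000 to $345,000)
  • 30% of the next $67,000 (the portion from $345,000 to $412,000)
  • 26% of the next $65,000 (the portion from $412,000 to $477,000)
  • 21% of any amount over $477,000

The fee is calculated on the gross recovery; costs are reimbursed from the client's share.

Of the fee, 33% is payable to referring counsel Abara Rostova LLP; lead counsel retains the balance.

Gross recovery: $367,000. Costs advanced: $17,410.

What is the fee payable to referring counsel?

$48,368.10

Fee base is the gross recovery, $367,000; costs are reimbursed separately.
First $154,000 at 45% = $69,300.00
Next $191,000 at 37% = $70,670.00
Remaining $22,000 at 30% = $6,600.00
Fee: $69,300.00 + $70,670.00 + $6,600.00 = $146,570.00
Referral share: 33% of $146,570.00 = $48,368.10; lead counsel retains $146,570.00 − $48,368.10 = $98,201.90.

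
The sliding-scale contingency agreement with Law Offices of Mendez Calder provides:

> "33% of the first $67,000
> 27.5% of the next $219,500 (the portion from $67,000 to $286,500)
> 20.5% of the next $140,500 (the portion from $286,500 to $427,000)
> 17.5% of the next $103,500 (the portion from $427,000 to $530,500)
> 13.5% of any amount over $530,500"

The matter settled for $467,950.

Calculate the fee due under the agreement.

$118,441.25

First $67,000 at 33% = $22,110.00
Next $219,500 at 27.5% = $60,362.50
Next $140,500 at 20.5% = $28,802.50
Remaining $40,950 at 17.5% = $7,166.25
Fee: $22,110.00 + $60,362.50 + $28,802.50 + $7,166.25 = $118,441.25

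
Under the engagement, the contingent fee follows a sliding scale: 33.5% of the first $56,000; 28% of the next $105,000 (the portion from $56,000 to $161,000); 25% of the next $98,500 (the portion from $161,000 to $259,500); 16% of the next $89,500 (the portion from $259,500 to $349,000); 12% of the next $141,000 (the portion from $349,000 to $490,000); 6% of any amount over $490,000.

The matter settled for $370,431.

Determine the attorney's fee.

$89,676.72

First $56,000 at 33.5% = $18,760.00
Next $105,000 at 28% = $29,400.00
Next $98,500 at 25% = $24,625.00
Next $89,500 at 16% = $14,320.00
Remaining $21,431 at 12% = $2,571.72
Fee: $18,760.00 + $29,400.00 + $24,625.00 + $14,320.00 + $2,571.72 = $89,676.72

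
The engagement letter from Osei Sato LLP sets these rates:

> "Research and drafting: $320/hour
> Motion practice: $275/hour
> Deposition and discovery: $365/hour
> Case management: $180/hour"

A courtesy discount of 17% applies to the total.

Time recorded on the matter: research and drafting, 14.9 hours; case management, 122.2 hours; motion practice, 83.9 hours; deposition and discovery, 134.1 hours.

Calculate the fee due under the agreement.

$81,989.89

Research and drafting: 14.9 × $320 = $4,768.00
Motion practice: 83.9 × $275 = $23,072.50
Deposition and discovery: 134.1 × $365 = $48,946.50
Case management: 122.2 × $180 = $21,996.00
Subtotal: $98,783.00
Less 17% discount: −$16,793.11
Total: $98,783.00 − $16,793.11 = $81,989.89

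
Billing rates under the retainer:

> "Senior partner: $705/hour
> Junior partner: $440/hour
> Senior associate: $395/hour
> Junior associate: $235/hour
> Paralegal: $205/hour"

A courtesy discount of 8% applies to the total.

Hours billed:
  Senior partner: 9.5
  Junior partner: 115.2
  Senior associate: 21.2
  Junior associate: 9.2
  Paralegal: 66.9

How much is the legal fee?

Senior partner: 9.5 × $705 = $6,697.50
Junior partner: 115.2 × $440 = $50,688.00
Senior associate: 21.2 × $395 = $8,374.00
Junior associate: 9.2 × $235 = $2,162.00
Paralegal: 66.9 × $205 = $13,714.50
Subtotal: $81,636.00
Less 8% discount: −$6,530.88
Total: $81,636.00 − $6,530.88 = $75,105.12

$75,105.12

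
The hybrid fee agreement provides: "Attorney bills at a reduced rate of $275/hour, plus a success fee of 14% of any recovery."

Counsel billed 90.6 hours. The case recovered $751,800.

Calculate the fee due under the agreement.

$130,167.00

Hourly: 90.6 × $275 = $24,915.00
Success fee: 14% of $751,800 = $105,252.00
Total: $24,915.00 + $105,252.00 = $130,167.00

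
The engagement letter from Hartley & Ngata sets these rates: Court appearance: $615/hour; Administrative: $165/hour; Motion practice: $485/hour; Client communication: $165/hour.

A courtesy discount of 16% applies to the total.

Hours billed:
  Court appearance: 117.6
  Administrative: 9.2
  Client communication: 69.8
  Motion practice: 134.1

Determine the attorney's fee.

$126,333.90

Court appearance: 117.6 × $615 = $72,324.00
Administrative: 9.2 × $165 = $1,518.00
Motion practice: 134.1 × $485 = $65,038.50
Client communication: 69.8 × $165 = $11,517.00
Subtotal: $150,397.50
Less 16% discount: −$24,063.60
Total: $150,397.50 − $24,063.60 = $126,333.90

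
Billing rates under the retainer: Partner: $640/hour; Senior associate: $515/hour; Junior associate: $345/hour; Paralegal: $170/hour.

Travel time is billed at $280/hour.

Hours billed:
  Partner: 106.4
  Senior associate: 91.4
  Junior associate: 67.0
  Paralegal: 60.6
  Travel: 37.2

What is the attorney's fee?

$159,000.00

Partner: 106.4 × $640 = $68,096.00
Senior associate: 91.4 × $515 = $47,071.00
Junior associate: 67.0 × $345 = $23,115.00
Paralegal: 60.6 × $170 = $10,302.00
Subtotal: $68,096.00 + $47,071.00 + $23,115.00 + $10,302.00 = $148,584.00
Travel: 37.2 × $280 = $10,416.00
Total: $148,584.00 + $10,416.00 = $159,000.00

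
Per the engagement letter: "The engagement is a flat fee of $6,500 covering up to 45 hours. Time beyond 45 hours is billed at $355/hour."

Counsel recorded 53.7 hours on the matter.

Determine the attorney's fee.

Flat fee: $6,500.00
Excess hours: 53.7 − 45 = 8.7
Overrun: 8.7 × $355 = $3,088.50
Total: $6,500.00 + $3,088.50 = $9,588.50

$9,588.50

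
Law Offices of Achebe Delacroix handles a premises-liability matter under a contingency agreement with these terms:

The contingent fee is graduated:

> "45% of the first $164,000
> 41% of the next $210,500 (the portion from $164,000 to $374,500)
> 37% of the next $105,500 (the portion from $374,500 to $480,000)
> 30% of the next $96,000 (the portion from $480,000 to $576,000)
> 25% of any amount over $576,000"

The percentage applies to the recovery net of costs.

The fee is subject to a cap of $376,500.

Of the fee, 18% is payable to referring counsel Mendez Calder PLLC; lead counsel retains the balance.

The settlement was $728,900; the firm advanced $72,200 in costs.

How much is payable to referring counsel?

Fee base (net of costs): $728,900 − $72,200 = $656,700
First $164,000 at 45% = $73,800.00
Next $210,500 at 41% = $86,305.00
Next $105,500 at 37% = $39,035.00
Next $96,000 at 30% = $28,800.00
Remaining $80,700 at 25% = $20,175.00
Fee: $73,800.00 + $86,305.00 + $39,035.00 + $28,800.00 + $20,175.00 = $248,115.00
$248,115.00 is under the $376,500 cap.
Referral share: 18% of $248,115.00 = $44,660.70; lead counsel retains $248,115.00 − $44,660.70 = $203,454.30.

$44,660.70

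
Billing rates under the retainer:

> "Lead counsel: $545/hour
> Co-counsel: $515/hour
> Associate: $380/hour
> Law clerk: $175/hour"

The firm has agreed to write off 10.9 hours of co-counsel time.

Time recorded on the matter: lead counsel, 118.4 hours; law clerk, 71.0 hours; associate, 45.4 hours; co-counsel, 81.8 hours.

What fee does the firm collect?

Lead counsel: 118.4 × $545 = $64,528.00
Co-counsel: 81.8 × $515 = $42,127.00
Associate: 45.4 × $380 = $17,252.00
Law clerk: 71.0 × $175 = $12,425.00
Subtotal: $136,332.00
Write-off: 10.9 × $515 = $5,613.50
Total: $136,332.00 − $5,613.50 = $130,718.50

$130,718.50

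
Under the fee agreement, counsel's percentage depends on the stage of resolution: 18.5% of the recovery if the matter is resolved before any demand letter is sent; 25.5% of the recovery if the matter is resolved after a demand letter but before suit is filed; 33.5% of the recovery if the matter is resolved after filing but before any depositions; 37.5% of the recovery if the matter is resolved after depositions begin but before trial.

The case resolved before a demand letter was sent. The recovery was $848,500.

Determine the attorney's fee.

The matter resolved before a demand letter was sent, so the 18.5% rate applies.
$848,500 × 18.5% = $156,972.50

$156,972.50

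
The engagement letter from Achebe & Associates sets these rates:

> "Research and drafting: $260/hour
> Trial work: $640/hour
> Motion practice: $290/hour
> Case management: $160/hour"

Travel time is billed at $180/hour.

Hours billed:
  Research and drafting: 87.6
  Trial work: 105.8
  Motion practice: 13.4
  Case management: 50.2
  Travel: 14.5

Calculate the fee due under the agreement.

Research and drafting: 87.6 × $260 = $22,776.00
Trial work: 105.8 × $640 = $67,712.00
Motion practice: 13.4 × $290 = $3,886.00
Case management: 50.2 × $160 = $8,032.00
Subtotal: $22,776.00 + $67,712.00 + $3,886.00 + $8,032.00 = $102,406.00
Travel: 14.5 × $180 = $2,610.00
Total: $102,406.00 + $2,610.00 = $105,016.00

$105,016.00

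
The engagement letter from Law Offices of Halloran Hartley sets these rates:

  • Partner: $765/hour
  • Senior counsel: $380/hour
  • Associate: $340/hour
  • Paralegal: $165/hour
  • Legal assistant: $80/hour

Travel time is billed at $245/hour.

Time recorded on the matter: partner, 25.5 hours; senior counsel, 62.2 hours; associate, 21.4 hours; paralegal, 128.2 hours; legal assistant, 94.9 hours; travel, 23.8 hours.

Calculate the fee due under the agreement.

$84,995.50

Partner: 25.5 × $765 = $19,507.50
Senior counsel: 62.2 × $380 = $23,636.00
Associate: 21.4 × $340 = $7,276.00
Paralegal: 128.2 × $165 = $21,153.00
Legal assistant: 94.9 × $80 = $7,592.00
Subtotal: $19,507.50 + $23,636.00 + $7,276.00 + $21,153.00 + $7,592.00 = $79,164.50
Travel: 23.8 × $245 = $5,831.00
Total: $79,164.50 + $5,831.00 = $84,995.50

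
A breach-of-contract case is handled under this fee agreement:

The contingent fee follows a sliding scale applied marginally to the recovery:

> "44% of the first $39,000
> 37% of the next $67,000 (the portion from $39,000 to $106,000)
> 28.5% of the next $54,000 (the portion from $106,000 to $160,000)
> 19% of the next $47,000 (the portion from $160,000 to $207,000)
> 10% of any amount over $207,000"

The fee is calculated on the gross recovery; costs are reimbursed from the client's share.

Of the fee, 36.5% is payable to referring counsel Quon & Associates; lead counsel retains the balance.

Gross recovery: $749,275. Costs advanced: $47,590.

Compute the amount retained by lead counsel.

Fee base is the gross recovery, $749,275; costs are reimbursed separately.
First $39,000 at 44% = $17,160.00
Next $67,000 at 37% = $24,790.00
Next $54,000 at 28.5% = $15,390.00
Next $47,000 at 19% = $8,930.00
Remaining $542,275 at 10% = $54,227.50
Fee: $17,160.00 + $24,790.00 + $15,390.00 + $8,930.00 + $54,227.50 = $120,497.50
Referral share: 36.5% of $120,497.50 = $43,981.59; lead counsel retains $120,497.50 − $43,981.59 = $76,515.91.

$76,515.91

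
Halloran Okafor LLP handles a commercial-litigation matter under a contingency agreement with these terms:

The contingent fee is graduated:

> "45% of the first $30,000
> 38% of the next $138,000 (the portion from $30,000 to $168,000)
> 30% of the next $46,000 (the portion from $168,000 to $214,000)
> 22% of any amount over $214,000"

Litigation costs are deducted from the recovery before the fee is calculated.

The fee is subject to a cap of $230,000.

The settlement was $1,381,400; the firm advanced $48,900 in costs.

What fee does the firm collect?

$230,000.00

Fee base (net of costs): $1,381,400 − $48,900 = $1,332,500
First $30,000 at 45% = $13,500.00
Next $138,000 at 38% = $52,440.00
Next $46,000 at 30% = $13,800.00
Remaining $1,118,500 at 22% = $246,070.00
Fee: $13,500.00 + $52,440.00 + $13,800.00 + $246,070.00 = $325,810.00
$325,810.00 exceeds the $230,000 cap, so the fee is capped at $230,000.00.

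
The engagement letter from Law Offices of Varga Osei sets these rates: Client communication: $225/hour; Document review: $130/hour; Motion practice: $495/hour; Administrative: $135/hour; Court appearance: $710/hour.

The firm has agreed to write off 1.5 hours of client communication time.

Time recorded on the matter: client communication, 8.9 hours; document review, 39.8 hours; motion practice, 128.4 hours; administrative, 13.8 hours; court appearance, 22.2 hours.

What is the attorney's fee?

$88,022.00

Client communication: 8.9 × $225 = $2,002.50
Document review: 39.8 × $130 = $5,174.00
Motion practice: 128.4 × $495 = $63,558.00
Administrative: 13.8 × $135 = $1,863.00
Court appearance: 22.2 × $710 = $15,762.00
Subtotal: $88,359.50
Write-off: 1.5 × $225 = $337.50
Total: $88,359.50 − $337.50 = $88,022.00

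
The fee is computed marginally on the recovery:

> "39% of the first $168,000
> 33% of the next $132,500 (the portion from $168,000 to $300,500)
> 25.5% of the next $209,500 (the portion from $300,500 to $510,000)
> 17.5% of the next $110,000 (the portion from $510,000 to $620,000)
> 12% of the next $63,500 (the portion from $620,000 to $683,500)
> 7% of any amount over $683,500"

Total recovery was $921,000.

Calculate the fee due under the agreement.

$206,162.50

First $168,000 at 39% = $65,520.00
Next $132,500 at 33% = $43,725.00
Next $209,500 at 25.5% = $53,422.50
Next $110,000 at 17.5% = $19,250.00
Next $63,500 at 12% = $7,620.00
Remaining $237,500 at 7% = $16,625.00
Fee: $65,520.00 + $43,725.00 + $53,422.50 + $19,250.00 + $7,620.00 + $16,625.00 = $206,162.50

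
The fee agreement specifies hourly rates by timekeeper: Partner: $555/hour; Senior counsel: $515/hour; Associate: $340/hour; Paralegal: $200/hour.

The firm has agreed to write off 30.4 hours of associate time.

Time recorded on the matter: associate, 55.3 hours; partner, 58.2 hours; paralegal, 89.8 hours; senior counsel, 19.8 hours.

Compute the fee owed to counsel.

Partner: 58.2 × $555 = $32,301.00
Senior counsel: 19.8 × $515 = $10,197.00
Associate: 55.3 × $340 = $18,802.00
Paralegal: 89.8 × $200 = $17,960.00
Subtotal: $79,260.00
Write-off: 30.4 × $340 = $10,336.00
Total: $79,260.00 − $10,336.00 = $68,924.00

$68,924.00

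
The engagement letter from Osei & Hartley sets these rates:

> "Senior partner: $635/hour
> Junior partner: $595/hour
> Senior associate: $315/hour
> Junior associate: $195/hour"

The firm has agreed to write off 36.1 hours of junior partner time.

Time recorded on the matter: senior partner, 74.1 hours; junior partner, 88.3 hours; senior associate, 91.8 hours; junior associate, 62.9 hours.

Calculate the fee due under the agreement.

Senior partner: 74.1 × $635 = $47,053.50
Junior partner: 88.3 × $595 = $52,538.50
Senior associate: 91.8 × $315 = $28,917.00
Junior associate: 62.9 × $195 = $12,265.50
Subtotal: $140,774.50
Write-off: 36.1 × $595 = $21,479.50
Total: $140,774.50 − $21,479.50 = $119,295.00

$119,295.00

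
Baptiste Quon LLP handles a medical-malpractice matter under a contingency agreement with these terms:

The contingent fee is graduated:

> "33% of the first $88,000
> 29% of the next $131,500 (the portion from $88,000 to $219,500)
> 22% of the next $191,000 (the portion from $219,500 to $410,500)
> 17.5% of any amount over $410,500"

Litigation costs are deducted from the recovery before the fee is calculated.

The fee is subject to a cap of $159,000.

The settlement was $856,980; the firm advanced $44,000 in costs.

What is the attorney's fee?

$159,000.00

Fee base (net of costs): $856,980 − $44,000 = $812,980
First $88,000 at 33% = $29,040.00
Next $131,500 at 29% = $38,135.00
Next $191,000 at 22% = $42,020.00
Remaining $402,480 at 17.5% = $70,434.00
Fee: $29,040.00 + $38,135.00 + $42,020.00 + $70,434.00 = $179,629.00
$179,629.00 exceeds the $159,000 cap, so the fee is capped at $159,000.00.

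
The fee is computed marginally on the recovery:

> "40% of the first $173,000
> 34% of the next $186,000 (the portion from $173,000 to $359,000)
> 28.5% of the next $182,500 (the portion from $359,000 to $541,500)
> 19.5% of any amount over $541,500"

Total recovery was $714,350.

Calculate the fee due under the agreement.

First $173,000 at 40% = $69,200.00
Next $186,000 at 34% = $63,240.00
Next $182,500 at 28.5% = $52,012.50
Remaining $172,850 at 19.5% = $33,705.75
Fee: $69,200.00 + $63,240.00 + $52,012.50 + $33,705.75 = $218,158.25

$218,158.25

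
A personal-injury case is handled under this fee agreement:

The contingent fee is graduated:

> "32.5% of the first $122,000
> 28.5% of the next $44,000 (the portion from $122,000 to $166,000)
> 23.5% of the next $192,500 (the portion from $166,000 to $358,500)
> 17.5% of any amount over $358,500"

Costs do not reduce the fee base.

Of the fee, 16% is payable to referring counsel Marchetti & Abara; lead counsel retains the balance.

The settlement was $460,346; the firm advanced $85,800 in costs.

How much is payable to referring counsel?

$18,440.09

Fee base is the gross recovery, $460,346; costs are reimbursed separately.
First $122,000 at 32.5% = $39,650.00
Next $44,000 at 28.5% = $12,540.00
Next $192,500 at 23.5% = $45,237.50
Remaining $101,846 at 17.5% = $17,823.05
Fee: $39,650.00 + $12,540.00 + $45,237.50 + $17,823.05 = $115,250.55
Referral share: 16% of $115,250.55 = $18,440.09; lead counsel retains $115,250.55 − $18,440.09 = $96,810.46.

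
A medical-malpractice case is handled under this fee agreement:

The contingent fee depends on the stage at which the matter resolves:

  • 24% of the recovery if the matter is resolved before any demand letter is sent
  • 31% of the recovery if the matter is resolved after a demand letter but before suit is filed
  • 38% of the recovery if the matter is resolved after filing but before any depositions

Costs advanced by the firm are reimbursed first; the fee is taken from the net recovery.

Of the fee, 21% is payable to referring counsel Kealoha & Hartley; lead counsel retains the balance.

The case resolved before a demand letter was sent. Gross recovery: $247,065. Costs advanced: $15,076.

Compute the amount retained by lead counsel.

$43,985.11

Fee base (net of costs): $247,065 − $15,076 = $231,989
The matter resolved before a demand letter was sent, so the 24% rate applies.
$231,989 × 24% = $55,677.36
Referral share: 21% of $55,677.36 = $11,692.25; lead counsel retains $55,677.36 − $11,692.25 = $43,985.11.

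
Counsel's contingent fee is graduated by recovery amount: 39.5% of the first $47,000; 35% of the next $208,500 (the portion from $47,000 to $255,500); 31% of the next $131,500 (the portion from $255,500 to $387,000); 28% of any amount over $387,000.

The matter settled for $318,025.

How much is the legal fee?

$110,922.75

First $47,000 at 39.5% = $18,565.00
Next $208,500 at 35% = $72,975.00
Remaining $62,525 at 31% = $19,382.75
Fee: $18,565.00 + $72,975.00 + $19,382.75 = $110,922.75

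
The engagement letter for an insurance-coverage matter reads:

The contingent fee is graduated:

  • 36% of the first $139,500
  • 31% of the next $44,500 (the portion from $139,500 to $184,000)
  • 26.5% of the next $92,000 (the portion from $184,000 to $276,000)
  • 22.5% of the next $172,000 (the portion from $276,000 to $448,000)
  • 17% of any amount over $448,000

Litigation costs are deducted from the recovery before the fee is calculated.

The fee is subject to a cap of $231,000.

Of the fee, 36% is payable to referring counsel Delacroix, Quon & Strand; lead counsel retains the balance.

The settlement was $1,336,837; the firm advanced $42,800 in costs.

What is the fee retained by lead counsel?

Fee base (net of costs): $1,336,837 − $42,800 = $1,294,037
First $139,500 at 36% = $50,220.00
Next $44,500 at 31% = $13,795.00
Next $92,000 at 26.5% = $24,380.00
Next $172,000 at 22.5% = $38,700.00
Remaining $846,037 at 17% = $143,826.29
Fee: $50,220.00 + $13,795.00 + $24,380.00 + $38,700.00 + $143,826.29 = $270,921.29
$270,921.29 exceeds the $231,000 cap, so the fee is capped at $231,000.00.
Referral share: 36% of $231,000.00 = $83,160.00; lead counsel retains $231,000.00 − $83,160.00 = $147,840.00.

$147,840.00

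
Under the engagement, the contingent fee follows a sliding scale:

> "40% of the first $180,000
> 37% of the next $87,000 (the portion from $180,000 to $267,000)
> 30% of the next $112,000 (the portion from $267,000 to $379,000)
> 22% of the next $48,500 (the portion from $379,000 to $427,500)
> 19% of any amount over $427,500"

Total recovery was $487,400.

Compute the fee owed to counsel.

First $180,000 at 40% = $72,000.00
Next $87,000 at 37% = $32,190.00
Next $112,000 at 30% = $33,600.00
Next $48,500 at 22% = $10,670.00
Remaining $59,900 at 19% = $11,381.00
Fee: $72,000.00 + $32,190.00 + $33,600.00 + $10,670.00 + $11,381.00 = $159,841.00

$159,841.00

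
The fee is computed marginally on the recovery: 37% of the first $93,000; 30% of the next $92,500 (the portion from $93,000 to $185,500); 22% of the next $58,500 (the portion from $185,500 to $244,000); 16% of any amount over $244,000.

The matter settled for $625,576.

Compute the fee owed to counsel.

$136,082.16

First $93,000 at 37% = $34,410.00
Next $92,500 at 30% = $27,750.00
Next $58,500 at 22% = $12,870.00
Remaining $381,576 at 16% = $61,052.16
Fee: $34,410.00 + $27,750.00 + $12,870.00 + $61,052.16 = $136,082.16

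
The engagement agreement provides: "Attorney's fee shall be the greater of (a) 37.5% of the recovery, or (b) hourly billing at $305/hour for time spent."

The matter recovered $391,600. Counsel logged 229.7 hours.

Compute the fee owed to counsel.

(a) 37.5% of $391,600 = $146,850.00
(b) 229.7 × $305 = $70,058.50
The greater is (a): $146,850.00.

$146,850.00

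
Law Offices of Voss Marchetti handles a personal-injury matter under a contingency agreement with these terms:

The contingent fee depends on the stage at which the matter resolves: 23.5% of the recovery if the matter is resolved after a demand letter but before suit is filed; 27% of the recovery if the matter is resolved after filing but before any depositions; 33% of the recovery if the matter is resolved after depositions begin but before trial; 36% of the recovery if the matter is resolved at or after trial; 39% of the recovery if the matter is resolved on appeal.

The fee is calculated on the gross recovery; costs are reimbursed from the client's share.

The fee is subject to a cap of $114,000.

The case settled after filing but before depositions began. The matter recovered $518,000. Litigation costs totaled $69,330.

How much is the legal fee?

$114,000.00

Fee base is the gross recovery, $518,000; costs are reimbursed separately.
The matter settled after filing but before depositions began, so the 27% rate applies.
$518,000 × 27% = $139,860.00
$139,860.00 exceeds the $114,000 cap, so the fee is capped at $114,000.00.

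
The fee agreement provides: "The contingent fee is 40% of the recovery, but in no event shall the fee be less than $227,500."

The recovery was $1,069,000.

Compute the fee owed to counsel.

40% of $1,069,000 = $427,600.00
That exceeds the $227,500 minimum.

$427,600.00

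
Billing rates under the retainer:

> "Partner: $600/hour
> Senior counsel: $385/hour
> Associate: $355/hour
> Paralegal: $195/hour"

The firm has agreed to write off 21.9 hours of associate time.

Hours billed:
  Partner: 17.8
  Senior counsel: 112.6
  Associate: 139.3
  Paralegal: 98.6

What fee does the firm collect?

$114,935.00

Partner: 17.8 × $600 = $10,680.00
Senior counsel: 112.6 × $385 = $43,351.00
Associate: 139.3 × $355 = $49,451.50
Paralegal: 98.6 × $195 = $19,227.00
Subtotal: $122,709.50
Write-off: 21.9 × $355 = $7,774.50
Total: $122,709.50 − $7,774.50 = $114,935.00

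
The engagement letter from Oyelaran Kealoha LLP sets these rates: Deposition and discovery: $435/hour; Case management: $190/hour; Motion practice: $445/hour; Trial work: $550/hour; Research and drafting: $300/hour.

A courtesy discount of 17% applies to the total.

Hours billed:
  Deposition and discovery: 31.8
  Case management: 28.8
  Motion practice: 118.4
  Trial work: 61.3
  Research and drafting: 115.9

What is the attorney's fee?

$116,596.74

Deposition and discovery: 31.8 × $435 = $13,833.00
Case management: 28.8 × $190 = $5,472.00
Motion practice: 118.4 × $445 = $52,688.00
Trial work: 61.3 × $550 = $33,715.00
Research and drafting: 115.9 × $300 = $34,770.00
Subtotal: $140,478.00
Less 17% discount: −$23,881.26
Total: $140,478.00 − $23,881.26 = $116,596.74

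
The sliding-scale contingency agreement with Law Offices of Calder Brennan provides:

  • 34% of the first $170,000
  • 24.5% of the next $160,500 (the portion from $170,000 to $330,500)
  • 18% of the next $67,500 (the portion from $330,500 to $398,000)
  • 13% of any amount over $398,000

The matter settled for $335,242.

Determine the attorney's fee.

First $170,000 at 34% = $57,800.00
Next $160,500 at 24.5% = $39,322.50
Remaining $4,742 at 18% = $853.56
Fee: $57,800.00 + $39,322.50 + $853.56 = $97,976.06

$97,976.06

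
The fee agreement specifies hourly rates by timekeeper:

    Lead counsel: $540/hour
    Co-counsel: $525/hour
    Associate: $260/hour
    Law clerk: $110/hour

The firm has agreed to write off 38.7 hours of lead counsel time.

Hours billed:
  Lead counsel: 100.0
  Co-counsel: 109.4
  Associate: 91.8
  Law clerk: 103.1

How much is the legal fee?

$125,746.00

Lead counsel: 100.0 × $540 = $54,000.00
Co-counsel: 109.4 × $525 = $57,435.00
Associate: 91.8 × $260 = $23,868.00
Law clerk: 103.1 × $110 = $11,341.00
Subtotal: $146,644.00
Write-off: 38.7 × $540 = $20,898.00
Total: $146,644.00 − $20,898.00 = $125,746.00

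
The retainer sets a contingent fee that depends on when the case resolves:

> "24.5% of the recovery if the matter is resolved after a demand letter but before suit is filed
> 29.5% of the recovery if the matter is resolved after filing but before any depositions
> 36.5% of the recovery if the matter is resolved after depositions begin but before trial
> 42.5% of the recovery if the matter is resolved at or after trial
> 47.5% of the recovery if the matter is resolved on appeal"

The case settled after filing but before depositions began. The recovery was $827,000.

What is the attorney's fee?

The matter settled after filing but before depositions began, so the 29.5% rate applies.
$827,000 × 29.5% = $243,965.00

$243,965.00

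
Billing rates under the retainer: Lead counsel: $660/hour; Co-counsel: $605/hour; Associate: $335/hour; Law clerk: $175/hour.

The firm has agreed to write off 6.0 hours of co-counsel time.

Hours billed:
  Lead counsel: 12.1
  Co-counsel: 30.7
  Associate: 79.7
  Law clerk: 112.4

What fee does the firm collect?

$69,299.00

Lead counsel: 12.1 × $660 = $7,986.00
Co-counsel: 30.7 × $605 = $18,573.50
Associate: 79.7 × $335 = $26,699.50
Law clerk: 112.4 × $175 = $19,670.00
Subtotal: $72,929.00
Write-off: 6.0 × $605 = $3,630.00
Total: $72,929.00 − $3,630.00 = $69,299.00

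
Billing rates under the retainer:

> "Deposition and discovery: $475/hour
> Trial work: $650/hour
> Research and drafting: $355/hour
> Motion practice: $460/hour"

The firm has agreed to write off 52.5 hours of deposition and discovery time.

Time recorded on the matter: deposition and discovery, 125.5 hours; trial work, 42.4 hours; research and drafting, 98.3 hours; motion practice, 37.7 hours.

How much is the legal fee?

$114,473.50

Deposition and discovery: 125.5 × $475 = $59,612.50
Trial work: 42.4 × $650 = $27,560.00
Research and drafting: 98.3 × $355 = $34,896.50
Motion practice: 37.7 × $460 = $17,342.00
Subtotal: $139,411.00
Write-off: 52.5 × $475 = $24,937.50
Total: $139,411.00 − $24,937.50 = $114,473.50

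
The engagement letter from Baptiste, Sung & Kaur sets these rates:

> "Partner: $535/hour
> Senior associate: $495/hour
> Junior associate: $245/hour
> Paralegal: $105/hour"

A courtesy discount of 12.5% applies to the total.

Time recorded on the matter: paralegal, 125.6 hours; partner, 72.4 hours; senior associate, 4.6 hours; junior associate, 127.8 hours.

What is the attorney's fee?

Partner: 72.4 × $535 = $38,734.00
Senior associate: 4.6 × $495 = $2,277.00
Junior associate: 127.8 × $245 = $31,311.00
Paralegal: 125.6 × $105 = $13,188.00
Subtotal: $85,510.00
Less 12.5% discount: −$10,688.75
Total: $85,510.00 − $10,688.75 = $74,821.25

$74,821.25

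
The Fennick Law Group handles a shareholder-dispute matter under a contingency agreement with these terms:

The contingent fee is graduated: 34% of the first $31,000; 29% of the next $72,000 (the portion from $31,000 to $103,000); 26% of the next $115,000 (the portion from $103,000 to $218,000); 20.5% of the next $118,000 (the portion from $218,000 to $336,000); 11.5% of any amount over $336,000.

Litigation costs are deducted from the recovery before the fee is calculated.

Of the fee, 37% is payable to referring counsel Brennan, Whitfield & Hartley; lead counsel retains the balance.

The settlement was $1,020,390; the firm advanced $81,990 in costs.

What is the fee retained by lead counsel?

$97,515.18

Fee base (net of costs): $1,020,390 − $81,990 = $938,400
First $31,000 at 34% = $10,540.00
Next $72,000 at 29% = $20,880.00
Next $115,000 at 26% = $29,900.00
Next $118,000 at 20.5% = $24,190.00
Remaining $602,400 at 11.5% = $69,276.00
Fee: $10,540.00 + $20,880.00 + $29,900.00 + $24,190.00 + $69,276.00 = $154,786.00
Referral share: 37% of $154,786.00 = $57,270.82; lead counsel retains $154,786.00 − $57,270.82 = $97,515.18.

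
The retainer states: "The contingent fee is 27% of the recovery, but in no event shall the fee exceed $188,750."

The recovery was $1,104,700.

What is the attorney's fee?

$188,750.00

27% of $1,104,700 = $298,269.00
That exceeds the $188,750 cap, so the fee is capped at $188,750.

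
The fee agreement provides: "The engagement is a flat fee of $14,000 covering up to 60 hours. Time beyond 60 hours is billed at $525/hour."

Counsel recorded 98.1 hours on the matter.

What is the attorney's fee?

$34,002.50

Flat fee: $14,000.00
Excess hours: 98.1 − 60 = 38.1
Overrun: 38.1 × $525 = $20,002.50
Total: $14,000.00 + $20,002.50 = $34,002.50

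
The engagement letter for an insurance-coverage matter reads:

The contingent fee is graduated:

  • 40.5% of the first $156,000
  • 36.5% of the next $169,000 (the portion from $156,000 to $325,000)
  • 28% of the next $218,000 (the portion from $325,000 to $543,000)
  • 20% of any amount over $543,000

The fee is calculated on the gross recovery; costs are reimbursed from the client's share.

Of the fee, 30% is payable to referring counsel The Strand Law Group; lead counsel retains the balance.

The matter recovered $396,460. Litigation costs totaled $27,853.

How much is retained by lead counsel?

Fee base is the gross recovery, $396,460; costs are reimbursed separately.
First $156,000 at 40.5% = $63,180.00
Next $169,000 at 36.5% = $61,685.00
Remaining $71,460 at 28% = $20,008.80
Fee: $63,180.00 + $61,685.00 + $20,008.80 = $144,873.80
Referral share: 30% of $144,873.80 = $43,462.14; lead counsel retains $144,873.80 − $43,462.14 = $101,411.66.

$101,411.66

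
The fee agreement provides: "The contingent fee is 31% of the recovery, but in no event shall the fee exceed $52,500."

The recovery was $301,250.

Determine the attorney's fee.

$52,500.00

31% of $301,250 = $93,387.50
That exceeds the $52,500 cap, so the fee is capped at $52,500.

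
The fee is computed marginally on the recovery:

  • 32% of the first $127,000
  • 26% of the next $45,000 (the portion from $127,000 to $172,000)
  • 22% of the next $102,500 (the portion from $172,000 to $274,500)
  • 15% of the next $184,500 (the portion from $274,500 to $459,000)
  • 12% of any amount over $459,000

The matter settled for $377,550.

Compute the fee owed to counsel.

$90,347.50

First $127,000 at 32% = $40,640.00
Next $45,000 at 26% = $11,700.00
Next $102,500 at 22% = $22,550.00
Remaining $103,050 at 15% = $15,457.50
Fee: $40,640.00 + $11,700.00 + $22,550.00 + $15,457.50 = $90,347.50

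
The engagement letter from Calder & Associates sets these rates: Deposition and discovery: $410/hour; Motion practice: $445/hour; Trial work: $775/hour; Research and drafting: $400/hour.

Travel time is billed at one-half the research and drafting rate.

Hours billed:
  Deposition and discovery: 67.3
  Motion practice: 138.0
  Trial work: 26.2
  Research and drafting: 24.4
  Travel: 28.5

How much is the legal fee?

Deposition and discovery: 67.3 × $410 = $27,593.00
Motion practice: 138.0 × $445 = $61,410.00
Trial work: 26.2 × $775 = $20,305.00
Research and drafting: 24.4 × $400 = $9,760.00
Subtotal: $27,593.00 + $61,410.00 + $20,305.00 + $9,760.00 = $119,068.00
Travel: 28.5 × ($400 ÷ 2) = 28.5 × $200.00 = $5,700.00
Total: $119,068.00 + $5,700.00 = $124,768.00

$124,768.00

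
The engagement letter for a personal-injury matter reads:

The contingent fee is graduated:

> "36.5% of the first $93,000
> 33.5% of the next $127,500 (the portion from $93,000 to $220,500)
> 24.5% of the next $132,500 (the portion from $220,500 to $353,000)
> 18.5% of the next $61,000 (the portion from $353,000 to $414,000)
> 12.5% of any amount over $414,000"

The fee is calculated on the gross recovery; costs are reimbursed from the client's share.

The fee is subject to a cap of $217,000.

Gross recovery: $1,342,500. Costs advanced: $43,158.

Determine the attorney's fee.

Fee base is the gross recovery, $1,342,500; costs are reimbursed separately.
First $93,000 at 36.5% = $33,945.00
Next $127,500 at 33.5% = $42,712.50
Next $132,500 at 24.5% = $32,462.50
Next $61,000 at 18.5% = $11,285.00
Remaining $928,500 at 12.5% = $116,062.50
Fee: $33,945.00 + $42,712.50 + $32,462.50 + $11,285.00 + $116,062.50 = $236,467.50
$236,467.50 exceeds the $217,000 cap, so the fee is capped at $217,000.00.

$217,000.00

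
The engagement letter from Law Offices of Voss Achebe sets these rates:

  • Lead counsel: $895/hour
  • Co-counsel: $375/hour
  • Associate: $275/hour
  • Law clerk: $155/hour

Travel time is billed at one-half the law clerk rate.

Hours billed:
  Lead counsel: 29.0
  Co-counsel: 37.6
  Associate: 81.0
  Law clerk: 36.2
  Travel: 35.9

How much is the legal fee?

$70,723.25

Lead counsel: 29.0 × $895 = $25,955.00
Co-counsel: 37.6 × $375 = $14,100.00
Associate: 81.0 × $275 = $22,275.00
Law clerk: 36.2 × $155 = $5,611.00
Subtotal: $25,955.00 + $14,100.00 + $22,275.00 + $5,611.00 = $67,941.00
Travel: 35.9 × ($155 ÷ 2) = 35.9 × $77.50 = $2,782.25
Total: $67,941.00 + $2,782.25 = $70,723.25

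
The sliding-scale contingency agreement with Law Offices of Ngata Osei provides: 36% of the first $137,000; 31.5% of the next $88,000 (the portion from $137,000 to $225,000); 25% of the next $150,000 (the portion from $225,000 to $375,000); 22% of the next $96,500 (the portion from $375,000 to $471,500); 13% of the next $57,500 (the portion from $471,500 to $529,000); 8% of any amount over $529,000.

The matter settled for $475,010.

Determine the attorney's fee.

First $137,000 at 36% = $49,320.00
Next $88,000 at 31.5% = $27,720.00
Next $150,000 at 25% = $37,500.00
Next $96,500 at 22% = $21,230.00
Remaining $3,510 at 13% = $456.30
Fee: $49,320.00 + $27,720.00 + $37,500.00 + $21,230.00 + $456.30 = $136,226.30

$136,226.30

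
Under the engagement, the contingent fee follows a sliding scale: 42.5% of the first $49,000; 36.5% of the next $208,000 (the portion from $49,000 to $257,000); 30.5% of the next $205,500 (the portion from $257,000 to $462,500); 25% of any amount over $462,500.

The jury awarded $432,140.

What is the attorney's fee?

First $49,000 at 42.5% = $20,825.00
Next $208,000 at 36.5% = $75,920.00
Remaining $175,140 at 30.5% = $53,417.70
Fee: $20,825.00 + $75,920.00 + $53,417.70 = $150,162.70

$150,162.70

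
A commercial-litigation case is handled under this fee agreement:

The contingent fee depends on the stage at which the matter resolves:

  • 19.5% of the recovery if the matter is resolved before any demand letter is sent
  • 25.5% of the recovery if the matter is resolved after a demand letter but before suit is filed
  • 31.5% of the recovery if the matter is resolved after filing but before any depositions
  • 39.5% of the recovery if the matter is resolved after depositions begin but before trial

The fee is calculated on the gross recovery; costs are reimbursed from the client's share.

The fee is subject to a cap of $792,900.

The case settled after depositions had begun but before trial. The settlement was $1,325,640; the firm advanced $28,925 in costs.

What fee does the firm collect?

$523,627.80

Fee base is the gross recovery, $1,325,640; costs are reimbursed separately.
The matter settled after depositions had begun but before trial, so the 39.5% rate applies.
$1,325,640 × 39.5% = $523,627.80
$523,627.80 is under the $792,900 cap.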